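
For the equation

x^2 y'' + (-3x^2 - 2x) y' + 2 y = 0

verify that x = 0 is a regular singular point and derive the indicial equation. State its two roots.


Divide by x^2 to reach normal form y'' + P_1(x) y' + P_2(x) y = 0 with P_1(x) = -3 - 2/x and P_2(x) = 2/x^2.
x = 0 is a singular point because the y'-coefficient -3 - 2/x has a pole at x = 0 and the y-coefficient 2/x^2 has a pole at x = 0.
It is a regular singular point because x P_1(x) = p(x) = -3x - 2 and x^2 P_2(x) = q(x) = 2 are polynomials, hence analytic at x = 0.
p(0) = -2,  q(0) = 2.
Indicial equation: r(r-1) + p(0) r + q(0) = 0, i.e. r^2 + (p(0) - 1) r + q(0) = 0, i.e. r^2 - 3 r + 2 = 0.
Discriminant: (-3)^2 - 4(2) = 1, so r = (3 ± 1)/2.
Solving: r_1 = 2, r_2 = 1.

indicial: r^2 - 3 r + 2 = 0; roots r_1 = 2, r_2 = 1


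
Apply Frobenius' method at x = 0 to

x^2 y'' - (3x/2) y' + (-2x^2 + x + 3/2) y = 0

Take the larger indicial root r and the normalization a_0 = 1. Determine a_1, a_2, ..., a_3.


Write in Frobenius form y'' + (p(x)/x) y' + (q(x)/x^2) y = 0:
  p(x) = -3/2,  q(x) = -2x^2 + x + 3/2.
Indicial equation: r(r-1) + (-3/2) r + (3/2) = 0 -> roots r_1 = 3/2, r_2 = 1.
Take r = r_1 = 3/2. Let y(x) = x^r sum_{n>=0} a_n x^n with a_0 = 1.
Substitute y = x^r sum a_n x^n and match x^{r+n}. The recurrence is
  D(n) a_n + 1 a_{n-1} - 2 a_{n-2} = 0,  where D(n) = (r+n)(r+n-1) + (-3/2)(r+n) + (3/2).
  a_n = [-1 a_{n-1} + 2 a_{n-2}] / D(n).
Since the indicial polynomial factors as (r - r_1)(r - r_2), D(n) = (r_1 + n - r_1)(r_1 + n - r_2) = n(n + 1/2).
Evaluating step by step (a_0 = 1):
  n = 1: D(1) = 1(1 + 1/2) = 3/2; numerator = -1(1) = -1; a_1 = (-1)/(3/2) = -2/3
  n = 2: D(2) = 2(2 + 1/2) = 5; numerator = -1(-2/3) + 2(1) = 8/3; a_2 = (8/3)/(5) = 8/15
  n = 3: D(3) = 3(3 + 1/2) = 21/2; numerator = -1(8/15) + 2(-2/3) = -28/15; a_3 = (-28/15)/(21/2) = -8/45

r = 3/2; a_0 = 1; a_1 = -2/3; a_2 = 8/15; a_3 = -8/45


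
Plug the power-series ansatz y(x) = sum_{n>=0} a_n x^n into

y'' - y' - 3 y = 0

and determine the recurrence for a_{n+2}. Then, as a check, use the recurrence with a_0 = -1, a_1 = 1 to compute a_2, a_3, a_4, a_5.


Substitute y = sum_n a_n x^n.
y''(x) has coefficient (n+2)(n+1) a_{n+2} at x^n;
-y'(x) has coefficient -(n+1) a_{n+1} at x^n;
-3 y(x) has coefficient -3 a_n at x^n.
Matching x^n: (n+2)(n+1) a_{n+2} - (n+1) a_{n+1} - 3 a_n = 0.
Thus a_{n+2} = [(n+1) a_{n+1} + 3 a_n] / ((n+1)(n+2)).

Check with a_0 = -1, a_1 = 1 (apply the recurrence for n = 0, 1, 2, 3): a_0 = -1, a_1 = 1, a_2 = -1, a_3 = 1/6, a_4 = -5/24, a_5 = -1/60.

a_(n+2) = [(n+1) a_(n+1) + 3 a_n] / ((n+1)(n+2)); check: a_0 = -1, a_1 = 1, a_2 = -1, a_3 = 1/6, a_4 = -5/24, a_5 = -1/60


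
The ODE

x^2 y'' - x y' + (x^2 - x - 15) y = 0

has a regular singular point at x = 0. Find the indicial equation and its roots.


Divide by x^2 to reach normal form y'' + P_1(x) y' + P_2(x) y = 0 with P_1(x) = -1/x and P_2(x) = 1 - 1/x - 15/x^2.
x = 0 is a singular point because the y'-coefficient -1/x has a pole at x = 0 and the y-coefficient 1 - 1/x - 15/x^2 has a pole at x = 0.
It is a regular singular point because x P_1(x) = p(x) = -1 and x^2 P_2(x) = q(x) = x^2 - x - 15 are polynomials, hence analytic at x = 0.
p(0) = -1,  q(0) = -15.
Indicial equation: r(r-1) + p(0) r + q(0) = 0, i.e. r^2 + (p(0) - 1) r + q(0) = 0, i.e. r^2 - 2 r - 15 = 0.
Discriminant: (-2)^2 - 4(-15) = 64, so r = (2 ± 8)/2.
Solving: r_1 = 5, r_2 = -3.

indicial: r^2 - 2 r - 15 = 0; roots r_1 = 5, r_2 = -3


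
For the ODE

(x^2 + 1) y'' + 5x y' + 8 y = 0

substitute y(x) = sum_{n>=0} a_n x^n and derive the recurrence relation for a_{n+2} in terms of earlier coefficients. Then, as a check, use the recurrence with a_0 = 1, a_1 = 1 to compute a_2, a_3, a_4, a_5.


Substitute y = sum_n a_n x^n.
(1 + 1 x^2) y'' contributes (n+2)(n+1) a_{n+2} + n(n-1) a_n at x^n.
5 x y'(x) contributes 5 n a_n at x^n.
8 y(x) contributes 8 a_n at x^n.
Matching x^n: (n+2)(n+1) a_{n+2} + (n(n-1) + 5 n + 8) a_n = 0.
Thus a_{n+2} = (-n(n-1) - 5 n - 8) / ((n+1)(n+2)) * a_n.

Check with a_0 = 1, a_1 = 1 (apply the recurrence for n = 0, 1, 2, 3): a_0 = 1, a_1 = 1, a_2 = -4, a_3 = -13/6, a_4 = 20/3, a_5 = 377/120.

a_(n+2) = (-n(n-1) - 5 n - 8) / ((n+1)(n+2)) * a_n; check: a_0 = 1, a_1 = 1, a_2 = -4, a_3 = -13/6, a_4 = 20/3, a_5 = 377/120


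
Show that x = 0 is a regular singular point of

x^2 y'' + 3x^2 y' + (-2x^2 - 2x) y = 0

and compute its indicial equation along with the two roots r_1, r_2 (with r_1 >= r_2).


Divide by x^2 to reach normal form y'' + P_1(x) y' + P_2(x) y = 0 with P_1(x) = 3 and P_2(x) = -2 - 2/x.
x = 0 is a singular point because the y-coefficient -2 - 2/x has a pole at x = 0.
It is a regular singular point because x P_1(x) = p(x) = 3x and x^2 P_2(x) = q(x) = -2x^2 - 2x are polynomials, hence analytic at x = 0.
p(0) = 0,  q(0) = 0.
Indicial equation: r(r-1) + p(0) r + q(0) = 0, i.e. r^2 + (p(0) - 1) r + q(0) = 0, i.e. r^2 - 1 r = 0.
Discriminant: (-1)^2 - 4(0) = 1, so r = (1 ± 1)/2.
Solving: r_1 = 1, r_2 = 0.

indicial: r^2 - 1 r = 0; roots r_1 = 1, r_2 = 0


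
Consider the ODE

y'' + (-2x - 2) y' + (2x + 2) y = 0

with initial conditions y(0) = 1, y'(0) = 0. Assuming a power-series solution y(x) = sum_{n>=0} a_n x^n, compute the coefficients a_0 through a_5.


Ansatz: y(x) = sum_{n>=0} a_n x^n, so y'(x) = sum_{n>=1} n a_n x^(n-1) and y''(x) = sum_{n>=2} n(n-1) a_n x^(n-2).
Substitute into P(x) y'' + Q(x) y' + R(x) y = 0 with P(x) = 1, Q(x) = -2x - 2, R(x) = 2x + 2, and match powers of x.
Initial conditions: a_0 = 1, a_1 = 0.
Setting the coefficient of each power of x to zero and solving order by order (substituting the coefficients already found):
  x^0: 2 a_2 - 2 a_1 + 2 a_0 = 0  ->  2 a_2 = 2 a_1 - 2 a_0 = -2  ->  a_2 = -1
  x^1: 6 a_3 - 4 a_2 + 2 a_0 = 0  ->  6 a_3 = 4 a_2 - 2 a_0 = -6  ->  a_3 = -1
  x^2: 12 a_4 - 6 a_3 - 2 a_2 + 2 a_1 = 0  ->  12 a_4 = 6 a_3 + 2 a_2 - 2 a_1 = -8  ->  a_4 = -2/3
  x^3: 20 a_5 - 8 a_4 - 4 a_3 + 2 a_2 = 0  ->  20 a_5 = 8 a_4 + 4 a_3 - 2 a_2 = -22/3  ->  a_5 = -11/30
Truncated series: y(x) = 1 - x^2 - x^3 - (2/3) x^4 - (11/30) x^5 + O(x^6).

a_0 = 1; a_1 = 0; a_2 = -1; a_3 = -1; a_4 = -2/3; a_5 = -11/30


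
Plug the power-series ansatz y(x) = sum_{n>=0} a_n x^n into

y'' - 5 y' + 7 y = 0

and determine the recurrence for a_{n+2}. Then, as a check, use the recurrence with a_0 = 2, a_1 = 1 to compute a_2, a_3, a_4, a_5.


Substitute y = sum_n a_n x^n.
y''(x) has coefficient (n+2)(n+1) a_{n+2} at x^n;
-5 y'(x) has coefficient -5 (n+1) a_{n+1} at x^n;
7 y(x) has coefficient 7 a_n at x^n.
Matching x^n: (n+2)(n+1) a_{n+2} - 5 (n+1) a_{n+1} + 7 a_n = 0.
Thus a_{n+2} = [5 (n+1) a_{n+1} - 7 a_n] / ((n+1)(n+2)).

Check with a_0 = 2, a_1 = 1 (apply the recurrence for n = 0, 1, 2, 3): a_0 = 2, a_1 = 1, a_2 = -9/2, a_3 = -26/3, a_4 = -197/24, a_5 = -207/40.

a_(n+2) = [5 (n+1) a_(n+1) - 7 a_n] / ((n+1)(n+2)); check: a_0 = 2, a_1 = 1, a_2 = -9/2, a_3 = -26/3, a_4 = -197/24, a_5 = -207/40


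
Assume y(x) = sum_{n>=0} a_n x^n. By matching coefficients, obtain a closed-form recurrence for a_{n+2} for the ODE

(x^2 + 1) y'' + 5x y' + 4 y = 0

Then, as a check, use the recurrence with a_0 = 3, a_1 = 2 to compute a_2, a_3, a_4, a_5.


Substitute y = sum_n a_n x^n.
(1 + 1 x^2) y'' contributes (n+2)(n+1) a_{n+2} + n(n-1) a_n at x^n.
5 x y'(x) contributes 5 n a_n at x^n.
4 y(x) contributes 4 a_n at x^n.
Matching x^n: (n+2)(n+1) a_{n+2} + (n(n-1) + 5 n + 4) a_n = 0.
Thus a_{n+2} = (-n(n-1) - 5 n - 4) / ((n+1)(n+2)) * a_n.

Check with a_0 = 3, a_1 = 2 (apply the recurrence for n = 0, 1, 2, 3): a_0 = 3, a_1 = 2, a_2 = -6, a_3 = -3, a_4 = 8, a_5 = 15/4.

a_(n+2) = (-n(n-1) - 5 n - 4) / ((n+1)(n+2)) * a_n; check: a_0 = 3, a_1 = 2, a_2 = -6, a_3 = -3, a_4 = 8, a_5 = 15/4


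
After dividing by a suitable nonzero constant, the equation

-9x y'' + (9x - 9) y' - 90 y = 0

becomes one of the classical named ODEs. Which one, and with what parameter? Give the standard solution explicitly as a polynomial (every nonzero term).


All three coefficients share the factor -9; dividing through by -9 gives  x y'' + (1 - x) y' + 10 y = 0.
This matches the Laguerre equation x y'' + (1 - x) y' + n y = 0 with n = 10; the polynomial solution is L_10(x).
With y = sum_k a_k x^k, matching x^k gives (k+1)k a_{k+1} + (k+1) a_{k+1} - k a_k + n a_k = 0, i.e. (k+1)^2 a_{k+1} = (k - n) a_k = (k - 10) a_k. The right side vanishes at k = 10, so the series terminates at degree 10.
Standard normalization L_n(0) = 1 gives a_0 = 1. Work upward with a_{k+1} = (k - 10) a_k / (k+1)^2:
  a_1 = (0 - 10)(1) / 1^2 = -10/1 = -10
  a_2 = (1 - 10)(-10) / 2^2 = 90/4 = 45/2
  a_3 = (2 - 10)(45/2) / 3^2 = -180/9 = -20
  a_4 = (3 - 10)(-20) / 4^2 = 140/16 = 35/4
  a_5 = (4 - 10)(35/4) / 5^2 = (-105/2)/25 = -21/10
  a_6 = (5 - 10)(-21/10) / 6^2 = (21/2)/36 = 7/24
  a_7 = (6 - 10)(7/24) / 7^2 = (-7/6)/49 = -1/42
  a_8 = (7 - 10)(-1/42) / 8^2 = (1/14)/64 = 1/896
  a_9 = (8 - 10)(1/896) / 9^2 = (-1/448)/81 = -1/36288
  a_10 = (9 - 10)(-1/36288) / 10^2 = (1/36288)/100 = 1/3628800
Hence L_10(x) = x^10/3628800 - x^9/36288 + x^8/896 - x^7/42 + 7 x^6/24 - 21 x^5/10 + 35 x^4/4 - 20 x^3 + 45 x^2/2 - 10 x + 1.

L_10(x); series = x^10/3628800 - x^9/36288 + x^8/896 - x^7/42 + 7 x^6/24 - 21 x^5/10 + 35 x^4/4 - 20 x^3 + 45 x^2/2 - 10 x + 1


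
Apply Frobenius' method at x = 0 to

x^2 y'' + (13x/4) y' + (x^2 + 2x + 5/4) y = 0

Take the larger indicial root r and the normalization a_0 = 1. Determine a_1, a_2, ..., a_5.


Write in Frobenius form y'' + (p(x)/x) y' + (q(x)/x^2) y = 0:
  p(x) = 13/4,  q(x) = x^2 + 2x + 5/4.
Indicial equation: r(r-1) + (13/4) r + (5/4) = 0 -> roots r_1 = -1, r_2 = -5/4.
Take r = r_1 = -1. Let y(x) = x^r sum_{n>=0} a_n x^n with a_0 = 1.
Substitute y = x^r sum a_n x^n and match x^{r+n}. The recurrence is
  D(n) a_n + 2 a_{n-1} + 1 a_{n-2} = 0,  where D(n) = (r+n)(r+n-1) + (13/4)(r+n) + (5/4).
  a_n = [-2 a_{n-1} - 1 a_{n-2}] / D(n).
Since the indicial polynomial factors as (r - r_1)(r - r_2), D(n) = (r_1 + n - r_1)(r_1 + n - r_2) = n(n + 1/4).
Evaluating step by step (a_0 = 1):
  n = 1: D(1) = 1(1 + 1/4) = 5/4; numerator = -2(1) = -2; a_1 = (-2)/(5/4) = -8/5
  n = 2: D(2) = 2(2 + 1/4) = 9/2; numerator = -2(-8/5) - 1(1) = 11/5; a_2 = (11/5)/(9/2) = 22/45
  n = 3: D(3) = 3(3 + 1/4) = 39/4; numerator = -2(22/45) - 1(-8/5) = 28/45; a_3 = (28/45)/(39/4) = 112/1755
  n = 4: D(4) = 4(4 + 1/4) = 17; numerator = -2(112/1755) - 1(22/45) = -1082/1755; a_4 = (-1082/1755)/(17) = -1082/29835
  n = 5: D(5) = 5(5 + 1/4) = 105/4; numerator = -2(-1082/29835) - 1(112/1755) = 4/459; a_5 = (4/459)/(105/4) = 16/48195

r = -1; a_0 = 1; a_1 = -8/5; a_2 = 22/45; a_3 = 112/1755; a_4 = -1082/29835; a_5 = 16/48195


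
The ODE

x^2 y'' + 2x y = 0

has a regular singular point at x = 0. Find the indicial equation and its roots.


Divide by x^2 to reach normal form y'' + P_1(x) y' + P_2(x) y = 0 with P_1(x) = 0 and P_2(x) = 2/x.
x = 0 is a singular point because the y-coefficient 2/x has a pole at x = 0.
It is a regular singular point because x P_1(x) = p(x) = 0 and x^2 P_2(x) = q(x) = 2x are polynomials, hence analytic at x = 0.
p(0) = 0,  q(0) = 0.
Indicial equation: r(r-1) + p(0) r + q(0) = 0, i.e. r^2 + (p(0) - 1) r + q(0) = 0, i.e. r^2 - 1 r = 0.
Discriminant: (-1)^2 - 4(0) = 1, so r = (1 ± 1)/2.
Solving: r_1 = 1, r_2 = 0.

indicial: r^2 - 1 r = 0; roots r_1 = 1, r_2 = 0


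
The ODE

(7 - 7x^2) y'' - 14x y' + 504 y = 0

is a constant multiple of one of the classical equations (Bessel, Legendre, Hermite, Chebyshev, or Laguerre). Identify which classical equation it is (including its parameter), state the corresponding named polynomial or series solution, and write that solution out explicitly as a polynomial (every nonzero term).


All three coefficients share the factor 7; dividing through by 7 gives  (1 - x^2) y'' - 2x y' + 72 y = 0.
This matches the Legendre equation (1 - x^2) y'' - 2x y' + n(n+1) y = 0 (note the -2x y' term) with n(n+1) = 72, so n = 8; the polynomial solution is P_8(x).
With y = sum_k a_k x^k, matching x^k gives (k+2)(k+1) a_{k+2} = [k(k+1) - n(n+1)] a_k = (k - 8)(k + 9) a_k. The right side vanishes at k = 8, so the series with the parity of 8 terminates at degree 8.
Standard normalization (P_n(1) = 1): leading coefficient (2n)!/(2^n (n!)^2) = 20922789888000/(256*1625702400) = 6435/128, so a_8 = 6435/128. Work downward with a_k = (k+1)(k+2) a_{k+2} / ((k - 8)(k + 9)):
  a_6 = (7)(8)(6435/128) / ((6 - 8)(6 + 9)) = (45045/16)/(-30) = -3003/32
  a_4 = (5)(6)(-3003/32) / ((4 - 8)(4 + 9)) = (-45045/16)/(-52) = 3465/64
  a_2 = (3)(4)(3465/64) / ((2 - 8)(2 + 9)) = (10395/16)/(-66) = -315/32
  a_0 = (1)(2)(-315/32) / ((0 - 8)(0 + 9)) = (-315/16)/(-72) = 35/128
Hence P_8(x) = 6435 x^8/128 - 3003 x^6/32 + 3465 x^4/64 - 315 x^2/32 + 35/128.

P_8(x); series = 6435 x^8/128 - 3003 x^6/32 + 3465 x^4/64 - 315 x^2/32 + 35/128


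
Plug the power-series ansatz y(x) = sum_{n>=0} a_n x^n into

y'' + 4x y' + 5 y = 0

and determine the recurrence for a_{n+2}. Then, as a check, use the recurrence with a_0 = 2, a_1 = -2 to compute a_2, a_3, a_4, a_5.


Substitute y = sum_n a_n x^n.
y''(x) has coefficient (n+2)(n+1) a_{n+2} at x^n;
4 x y'(x) has coefficient 4 n a_n at x^n (shift);
5 y(x) has coefficient 5 a_n at x^n.
Matching x^n: (n+2)(n+1) a_{n+2} + (4n + 5) a_n = 0.
Thus a_{n+2} = (-4n - 5) / ((n+1)(n+2)) * a_n.

Check with a_0 = 2, a_1 = -2 (apply the recurrence for n = 0, 1, 2, 3): a_0 = 2, a_1 = -2, a_2 = -5, a_3 = 3, a_4 = 65/12, a_5 = -51/20.

a_(n+2) = (-4n - 5) / ((n+1)(n+2)) * a_n; check: a_0 = 2, a_1 = -2, a_2 = -5, a_3 = 3, a_4 = 65/12, a_5 = -51/20


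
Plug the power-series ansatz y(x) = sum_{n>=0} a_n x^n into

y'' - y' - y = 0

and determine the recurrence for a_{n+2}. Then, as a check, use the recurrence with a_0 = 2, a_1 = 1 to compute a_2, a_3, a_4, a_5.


Substitute y = sum_n a_n x^n.
y''(x) has coefficient (n+2)(n+1) a_{n+2} at x^n;
-y'(x) has coefficient -(n+1) a_{n+1} at x^n;
-y(x) has coefficient -1 a_n at x^n.
Matching x^n: (n+2)(n+1) a_{n+2} - (n+1) a_{n+1} - 1 a_n = 0.
Thus a_{n+2} = [(n+1) a_{n+1} + 1 a_n] / ((n+1)(n+2)).

Check with a_0 = 2, a_1 = 1 (apply the recurrence for n = 0, 1, 2, 3): a_0 = 2, a_1 = 1, a_2 = 3/2, a_3 = 2/3, a_4 = 7/24, a_5 = 11/120.

a_(n+2) = [(n+1) a_(n+1) + 1 a_n] / ((n+1)(n+2)); check: a_0 = 2, a_1 = 1, a_2 = 3/2, a_3 = 2/3, a_4 = 7/24, a_5 = 11/120


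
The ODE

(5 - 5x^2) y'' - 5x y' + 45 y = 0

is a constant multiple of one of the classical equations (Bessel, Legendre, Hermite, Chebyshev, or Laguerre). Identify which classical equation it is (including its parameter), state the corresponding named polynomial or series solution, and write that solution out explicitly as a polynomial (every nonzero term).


All three coefficients share the factor 5; dividing through by 5 gives  (1 - x^2) y'' - x y' + 9 y = 0.
This matches the Chebyshev equation (1 - x^2) y'' - x y' + n^2 y = 0 (note the -x y' term, not -2x y') with n^2 = 9, so n = 3; the polynomial solution is T_3(x).
With y = sum_k a_k x^k, matching x^k gives (k+2)(k+1) a_{k+2} = (k^2 - n^2) a_k = (k - 3)(k + 3) a_k. The right side vanishes at k = 3, so the series with the parity of 3 terminates at degree 3.
Standard normalization: leading coefficient of T_n is 2^(n-1), so a_3 = 2^2 = 4. Work downward with a_k = (k+1)(k+2) a_{k+2} / ((k - 3)(k + 3)):
  a_1 = (2)(3)(4) / ((1 - 3)(1 + 3)) = 24/(-8) = -3
Hence T_3(x) = 4 x^3 - 3 x.

T_3(x); series = 4 x^3 - 3 x


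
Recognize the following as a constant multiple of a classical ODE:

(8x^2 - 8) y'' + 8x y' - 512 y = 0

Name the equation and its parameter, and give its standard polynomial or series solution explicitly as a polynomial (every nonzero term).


All three coefficients share the factor -8; dividing through by -8 gives  (1 - x^2) y'' - x y' + 64 y = 0.
This matches the Chebyshev equation (1 - x^2) y'' - x y' + n^2 y = 0 (note the -x y' term, not -2x y') with n^2 = 64, so n = 8; the polynomial solution is T_8(x).
With y = sum_k a_k x^k, matching x^k gives (k+2)(k+1) a_{k+2} = (k^2 - n^2) a_k = (k - 8)(k + 8) a_k. The right side vanishes at k = 8, so the series with the parity of 8 terminates at degree 8.
Standard normalization: leading coefficient of T_n is 2^(n-1), so a_8 = 2^7 = 128. Work downward with a_k = (k+1)(k+2) a_{k+2} / ((k - 8)(k + 8)):
  a_6 = (7)(8)(128) / ((6 - 8)(6 + 8)) = 7168/(-28) = -256
  a_4 = (5)(6)(-256) / ((4 - 8)(4 + 8)) = -7680/(-48) = 160
  a_2 = (3)(4)(160) / ((2 - 8)(2 + 8)) = 1920/(-60) = -32
  a_0 = (1)(2)(-32) / ((0 - 8)(0 + 8)) = -64/(-64) = 1
Hence T_8(x) = 128 x^8 - 256 x^6 + 160 x^4 - 32 x^2 + 1.

T_8(x); series = 128 x^8 - 256 x^6 + 160 x^4 - 32 x^2 + 1


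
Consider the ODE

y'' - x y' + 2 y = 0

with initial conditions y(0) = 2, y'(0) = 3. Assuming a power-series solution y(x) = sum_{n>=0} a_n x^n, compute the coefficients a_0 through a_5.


Ansatz: y(x) = sum_{n>=0} a_n x^n, so y'(x) = sum_{n>=1} n a_n x^(n-1) and y''(x) = sum_{n>=2} n(n-1) a_n x^(n-2).
Substitute into P(x) y'' + Q(x) y' + R(x) y = 0 with P(x) = 1, Q(x) = -x, R(x) = 2, and match powers of x.
Initial conditions: a_0 = 2, a_1 = 3.
Setting the coefficient of each power of x to zero and solving order by order (substituting the coefficients already found):
  x^0: 2 a_2 + 2 a_0 = 0  ->  2 a_2 = -2 a_0 = -4  ->  a_2 = -2
  x^1: 6 a_3 + a_1 = 0  ->  6 a_3 = -a_1 = -3  ->  a_3 = -1/2
  x^2: 12 a_4 = 0  ->  a_4 = 0
  x^3: 20 a_5 - a_3 = 0  ->  20 a_5 = a_3 = -1/2  ->  a_5 = -1/40
Truncated series: y(x) = 2 + 3 x - 2 x^2 - (1/2) x^3 - (1/40) x^5 + O(x^6).

a_0 = 2; a_1 = 3; a_2 = -2; a_3 = -1/2; a_4 = 0; a_5 = -1/40


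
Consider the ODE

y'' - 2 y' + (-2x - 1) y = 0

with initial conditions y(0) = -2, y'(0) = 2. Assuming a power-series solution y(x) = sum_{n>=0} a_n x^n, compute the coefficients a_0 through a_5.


Ansatz: y(x) = sum_{n>=0} a_n x^n, so y'(x) = sum_{n>=1} n a_n x^(n-1) and y''(x) = sum_{n>=2} n(n-1) a_n x^(n-2).
Substitute into P(x) y'' + Q(x) y' + R(x) y = 0 with P(x) = 1, Q(x) = -2, R(x) = -2x - 1, and match powers of x.
Initial conditions: a_0 = -2, a_1 = 2.
Setting the coefficient of each power of x to zero and solving order by order (substituting the coefficients already found):
  x^0: 2 a_2 - 2 a_1 - a_0 = 0  ->  2 a_2 = 2 a_1 + a_0 = 2  ->  a_2 = 1
  x^1: 6 a_3 - 4 a_2 - a_1 - 2 a_0 = 0  ->  6 a_3 = 4 a_2 + a_1 + 2 a_0 = 2  ->  a_3 = 1/3
  x^2: 12 a_4 - 6 a_3 - a_2 - 2 a_1 = 0  ->  12 a_4 = 6 a_3 + a_2 + 2 a_1 = 7  ->  a_4 = 7/12
  x^3: 20 a_5 - 8 a_4 - a_3 - 2 a_2 = 0  ->  20 a_5 = 8 a_4 + a_3 + 2 a_2 = 7  ->  a_5 = 7/20
Truncated series: y(x) = -2 + 2 x + x^2 + (1/3) x^3 + (7/12) x^4 + (7/20) x^5 + O(x^6).

a_0 = -2; a_1 = 2; a_2 = 1; a_3 = 1/3; a_4 = 7/12; a_5 = 7/20


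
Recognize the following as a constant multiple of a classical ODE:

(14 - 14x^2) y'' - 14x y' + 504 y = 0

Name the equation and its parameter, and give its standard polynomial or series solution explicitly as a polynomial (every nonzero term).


All three coefficients share the factor 14; dividing through by 14 gives  (1 - x^2) y'' - x y' + 36 y = 0.
This matches the Chebyshev equation (1 - x^2) y'' - x y' + n^2 y = 0 (note the -x y' term, not -2x y') with n^2 = 36, so n = 6; the polynomial solution is T_6(x).
With y = sum_k a_k x^k, matching x^k gives (k+2)(k+1) a_{k+2} = (k^2 - n^2) a_k = (k - 6)(k + 6) a_k. The right side vanishes at k = 6, so the series with the parity of 6 terminates at degree 6.
Standard normalization: leading coefficient of T_n is 2^(n-1), so a_6 = 2^5 = 32. Work downward with a_k = (k+1)(k+2) a_{k+2} / ((k - 6)(k + 6)):
  a_4 = (5)(6)(32) / ((4 - 6)(4 + 6)) = 960/(-20) = -48
  a_2 = (3)(4)(-48) / ((2 - 6)(2 + 6)) = -576/(-32) = 18
  a_0 = (1)(2)(18) / ((0 - 6)(0 + 6)) = 36/(-36) = -1
Hence T_6(x) = 32 x^6 - 48 x^4 + 18 x^2 - 1.

T_6(x); series = 32 x^6 - 48 x^4 + 18 x^2 - 1


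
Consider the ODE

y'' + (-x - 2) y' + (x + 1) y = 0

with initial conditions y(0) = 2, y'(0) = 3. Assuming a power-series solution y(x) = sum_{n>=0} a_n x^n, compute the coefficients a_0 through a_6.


Ansatz: y(x) = sum_{n>=0} a_n x^n, so y'(x) = sum_{n>=1} n a_n x^(n-1) and y''(x) = sum_{n>=2} n(n-1) a_n x^(n-2).
Substitute into P(x) y'' + Q(x) y' + R(x) y = 0 with P(x) = 1, Q(x) = -x - 2, R(x) = x + 1, and match powers of x.
Initial conditions: a_0 = 2, a_1 = 3.
Setting the coefficient of each power of x to zero and solving order by order (substituting the coefficients already found):
  x^0: 2 a_2 - 2 a_1 + a_0 = 0  ->  2 a_2 = 2 a_1 - a_0 = 4  ->  a_2 = 2
  x^1: 6 a_3 - 4 a_2 + a_0 = 0  ->  6 a_3 = 4 a_2 - a_0 = 6  ->  a_3 = 1
  x^2: 12 a_4 - 6 a_3 - a_2 + a_1 = 0  ->  12 a_4 = 6 a_3 + a_2 - a_1 = 5  ->  a_4 = 5/12
  x^3: 20 a_5 - 8 a_4 - 2 a_3 + a_2 = 0  ->  20 a_5 = 8 a_4 + 2 a_3 - a_2 = 10/3  ->  a_5 = 1/6
  x^4: 30 a_6 - 10 a_5 - 3 a_4 + a_3 = 0  ->  30 a_6 = 10 a_5 + 3 a_4 - a_3 = 23/12  ->  a_6 = 23/360
Truncated series: y(x) = 2 + 3 x + 2 x^2 + x^3 + (5/12) x^4 + (1/6) x^5 + (23/360) x^6 + O(x^7).

a_0 = 2; a_1 = 3; a_2 = 2; a_3 = 1; a_4 = 5/12; a_5 = 1/6; a_6 = 23/360


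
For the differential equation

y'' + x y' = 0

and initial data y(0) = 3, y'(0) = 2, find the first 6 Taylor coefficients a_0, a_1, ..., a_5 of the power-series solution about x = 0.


Ansatz: y(x) = sum_{n>=0} a_n x^n, so y'(x) = sum_{n>=1} n a_n x^(n-1) and y''(x) = sum_{n>=2} n(n-1) a_n x^(n-2).
Substitute into P(x) y'' + Q(x) y' + R(x) y = 0 with P(x) = 1, Q(x) = x, R(x) = 0, and match powers of x.
Initial conditions: a_0 = 3, a_1 = 2.
Setting the coefficient of each power of x to zero and solving order by order (substituting the coefficients already found):
  x^0: 2 a_2 = 0  ->  a_2 = 0
  x^1: 6 a_3 + a_1 = 0  ->  6 a_3 = -a_1 = -2  ->  a_3 = -1/3
  x^2: 12 a_4 + 2 a_2 = 0  ->  12 a_4 = -2 a_2 = 0  ->  a_4 = 0
  x^3: 20 a_5 + 3 a_3 = 0  ->  20 a_5 = -3 a_3 = 1  ->  a_5 = 1/20
Truncated series: y(x) = 3 + 2 x - (1/3) x^3 + (1/20) x^5 + O(x^6).

a_0 = 3; a_1 = 2; a_2 = 0; a_3 = -1/3; a_4 = 0; a_5 = 1/20


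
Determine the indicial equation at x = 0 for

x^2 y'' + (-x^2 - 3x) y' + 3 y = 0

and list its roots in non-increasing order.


Divide by x^2 to reach normal form y'' + P_1(x) y' + P_2(x) y = 0 with P_1(x) = -1 - 3/x and P_2(x) = 3/x^2.
x = 0 is a singular point because the y'-coefficient -1 - 3/x has a pole at x = 0 and the y-coefficient 3/x^2 has a pole at x = 0.
It is a regular singular point because x P_1(x) = p(x) = -x - 3 and x^2 P_2(x) = q(x) = 3 are polynomials, hence analytic at x = 0.
p(0) = -3,  q(0) = 3.
Indicial equation: r(r-1) + p(0) r + q(0) = 0, i.e. r^2 + (p(0) - 1) r + q(0) = 0, i.e. r^2 - 4 r + 3 = 0.
Discriminant: (-4)^2 - 4(3) = 4, so r = (4 ± 2)/2.
Solving: r_1 = 3, r_2 = 1.

indicial: r^2 - 4 r + 3 = 0; roots r_1 = 3, r_2 = 1


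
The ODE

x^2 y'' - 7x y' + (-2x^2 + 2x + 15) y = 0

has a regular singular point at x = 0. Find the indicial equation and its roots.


Divide by x^2 to reach normal form y'' + P_1(x) y' + P_2(x) y = 0 with P_1(x) = -7/x and P_2(x) = -2 + 2/x + 15/x^2.
x = 0 is a singular point because the y'-coefficient -7/x has a pole at x = 0 and the y-coefficient -2 + 2/x + 15/x^2 has a pole at x = 0.
It is a regular singular point because x P_1(x) = p(x) = -7 and x^2 P_2(x) = q(x) = -2x^2 + 2x + 15 are polynomials, hence analytic at x = 0.
p(0) = -7,  q(0) = 15.
Indicial equation: r(r-1) + p(0) r + q(0) = 0, i.e. r^2 + (p(0) - 1) r + q(0) = 0, i.e. r^2 - 8 r + 15 = 0.
Discriminant: (-8)^2 - 4(15) = 4, so r = (8 ± 2)/2.
Solving: r_1 = 5, r_2 = 3.

indicial: r^2 - 8 r + 15 = 0; roots r_1 = 5, r_2 = 3


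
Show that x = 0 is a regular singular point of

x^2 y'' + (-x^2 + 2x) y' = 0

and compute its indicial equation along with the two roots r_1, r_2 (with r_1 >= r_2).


Divide by x^2 to reach normal form y'' + P_1(x) y' + P_2(x) y = 0 with P_1(x) = -1 + 2/x and P_2(x) = 0.
x = 0 is a singular point because the y'-coefficient -1 + 2/x has a pole at x = 0.
It is a regular singular point because x P_1(x) = p(x) = 2 - x and x^2 P_2(x) = q(x) = 0 are polynomials, hence analytic at x = 0.
p(0) = 2,  q(0) = 0.
Indicial equation: r(r-1) + p(0) r + q(0) = 0, i.e. r^2 + (p(0) - 1) r + q(0) = 0, i.e. r^2 + 1 r = 0.
Discriminant: (1)^2 - 4(0) = 1, so r = (-1 ± 1)/2.
Solving: r_1 = 0, r_2 = -1.

indicial: r^2 + 1 r = 0; roots r_1 = 0, r_2 = -1


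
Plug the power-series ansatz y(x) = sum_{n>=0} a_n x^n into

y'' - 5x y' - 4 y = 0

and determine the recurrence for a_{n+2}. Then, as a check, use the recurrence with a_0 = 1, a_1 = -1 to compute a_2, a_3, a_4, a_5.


Substitute y = sum_n a_n x^n.
y''(x) has coefficient (n+2)(n+1) a_{n+2} at x^n;
-5 x y'(x) has coefficient -5 n a_n at x^n (shift);
-4 y(x) has coefficient -4 a_n at x^n.
Matching x^n: (n+2)(n+1) a_{n+2} + (-5n - 4) a_n = 0.
Thus a_{n+2} = (5n + 4) / ((n+1)(n+2)) * a_n.

Check with a_0 = 1, a_1 = -1 (apply the recurrence for n = 0, 1, 2, 3): a_0 = 1, a_1 = -1, a_2 = 2, a_3 = -3/2, a_4 = 7/3, a_5 = -57/40.

a_(n+2) = (5n + 4) / ((n+1)(n+2)) * a_n; check: a_0 = 1, a_1 = -1, a_2 = 2, a_3 = -3/2, a_4 = 7/3, a_5 = -57/40


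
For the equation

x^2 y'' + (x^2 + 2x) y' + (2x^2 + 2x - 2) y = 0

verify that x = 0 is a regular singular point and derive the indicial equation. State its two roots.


Divide by x^2 to reach normal form y'' + P_1(x) y' + P_2(x) y = 0 with P_1(x) = 1 + 2/x and P_2(x) = 2 + 2/x - 2/x^2.
x = 0 is a singular point because the y'-coefficient 1 + 2/x has a pole at x = 0 and the y-coefficient 2 + 2/x - 2/x^2 has a pole at x = 0.
It is a regular singular point because x P_1(x) = p(x) = x + 2 and x^2 P_2(x) = q(x) = 2x^2 + 2x - 2 are polynomials, hence analytic at x = 0.
p(0) = 2,  q(0) = -2.
Indicial equation: r(r-1) + p(0) r + q(0) = 0, i.e. r^2 + (p(0) - 1) r + q(0) = 0, i.e. r^2 + 1 r - 2 = 0.
Discriminant: (1)^2 - 4(-2) = 9, so r = (-1 ± 3)/2.
Solving: r_1 = 1, r_2 = -2.

indicial: r^2 + 1 r - 2 = 0; roots r_1 = 1, r_2 = -2


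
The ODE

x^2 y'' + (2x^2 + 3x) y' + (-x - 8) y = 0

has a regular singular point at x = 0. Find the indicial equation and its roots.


Divide by x^2 to reach normal form y'' + P_1(x) y' + P_2(x) y = 0 with P_1(x) = 2 + 3/x and P_2(x) = -1/x - 8/x^2.
x = 0 is a singular point because the y'-coefficient 2 + 3/x has a pole at x = 0 and the y-coefficient -1/x - 8/x^2 has a pole at x = 0.
It is a regular singular point because x P_1(x) = p(x) = 2x + 3 and x^2 P_2(x) = q(x) = -x - 8 are polynomials, hence analytic at x = 0.
p(0) = 3,  q(0) = -8.
Indicial equation: r(r-1) + p(0) r + q(0) = 0, i.e. r^2 + (p(0) - 1) r + q(0) = 0, i.e. r^2 + 2 r - 8 = 0.
Discriminant: (2)^2 - 4(-8) = 36, so r = (-2 ± 6)/2.
Solving: r_1 = 2, r_2 = -4.

indicial: r^2 + 2 r - 8 = 0; roots r_1 = 2, r_2 = -4


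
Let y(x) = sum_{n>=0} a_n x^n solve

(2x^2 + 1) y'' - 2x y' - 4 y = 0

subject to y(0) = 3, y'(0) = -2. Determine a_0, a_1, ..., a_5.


Ansatz: y(x) = sum_{n>=0} a_n x^n, so y'(x) = sum_{n>=1} n a_n x^(n-1) and y''(x) = sum_{n>=2} n(n-1) a_n x^(n-2).
Substitute into P(x) y'' + Q(x) y' + R(x) y = 0 with P(x) = 2x^2 + 1, Q(x) = -2x, R(x) = -4, and match powers of x.
Initial conditions: a_0 = 3, a_1 = -2.
Setting the coefficient of each power of x to zero and solving order by order (substituting the coefficients already found):
  x^0: 2 a_2 - 4 a_0 = 0  ->  2 a_2 = 4 a_0 = 12  ->  a_2 = 6
  x^1: 6 a_3 - 6 a_1 = 0  ->  6 a_3 = 6 a_1 = -12  ->  a_3 = -2
  x^2: 12 a_4 - 4 a_2 = 0  ->  12 a_4 = 4 a_2 = 24  ->  a_4 = 2
  x^3: 20 a_5 + 2 a_3 = 0  ->  20 a_5 = -2 a_3 = 4  ->  a_5 = 1/5
Truncated series: y(x) = 3 - 2 x + 6 x^2 - 2 x^3 + 2 x^4 + (1/5) x^5 + O(x^6).

a_0 = 3; a_1 = -2; a_2 = 6; a_3 = -2; a_4 = 2; a_5 = 1/5


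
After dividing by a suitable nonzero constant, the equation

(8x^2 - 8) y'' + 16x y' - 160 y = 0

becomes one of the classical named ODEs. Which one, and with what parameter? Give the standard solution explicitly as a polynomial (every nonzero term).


All three coefficients share the factor -8; dividing through by -8 gives  (1 - x^2) y'' - 2x y' + 20 y = 0.
This matches the Legendre equation (1 - x^2) y'' - 2x y' + n(n+1) y = 0 (note the -2x y' term) with n(n+1) = 20, so n = 4; the polynomial solution is P_4(x).
With y = sum_k a_k x^k, matching x^k gives (k+2)(k+1) a_{k+2} = [k(k+1) - n(n+1)] a_k = (k - 4)(k + 5) a_k. The right side vanishes at k = 4, so the series with the parity of 4 terminates at degree 4.
Standard normalization (P_n(1) = 1): leading coefficient (2n)!/(2^n (n!)^2) = 40320/(16*576) = 35/8, so a_4 = 35/8. Work downward with a_k = (k+1)(k+2) a_{k+2} / ((k - 4)(k + 5)):
  a_2 = (3)(4)(35/8) / ((2 - 4)(2 + 5)) = (105/2)/(-14) = -15/4
  a_0 = (1)(2)(-15/4) / ((0 - 4)(0 + 5)) = (-15/2)/(-20) = 3/8
Hence P_4(x) = 35 x^4/8 - 15 x^2/4 + 3/8.

P_4(x); series = 35 x^4/8 - 15 x^2/4 + 3/8


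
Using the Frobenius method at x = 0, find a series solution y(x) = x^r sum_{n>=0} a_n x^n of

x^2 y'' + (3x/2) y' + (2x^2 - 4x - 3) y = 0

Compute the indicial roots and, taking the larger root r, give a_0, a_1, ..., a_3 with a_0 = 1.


Write in Frobenius form y'' + (p(x)/x) y' + (q(x)/x^2) y = 0:
  p(x) = 3/2,  q(x) = 2x^2 - 4x - 3.
Indicial equation: r(r-1) + (3/2) r + (-3) = 0 -> roots r_1 = 3/2, r_2 = -2.
Take r = r_1 = 3/2. Let y(x) = x^r sum_{n>=0} a_n x^n with a_0 = 1.
Substitute y = x^r sum a_n x^n and match x^{r+n}. The recurrence is
  D(n) a_n - 4 a_{n-1} + 2 a_{n-2} = 0,  where D(n) = (r+n)(r+n-1) + (3/2)(r+n) + (-3).
  a_n = [4 a_{n-1} - 2 a_{n-2}] / D(n).
Since the indicial polynomial factors as (r - r_1)(r - r_2), D(n) = (r_1 + n - r_1)(r_1 + n - r_2) = n(n + 7/2).
Evaluating step by step (a_0 = 1):
  n = 1: D(1) = 1(1 + 7/2) = 9/2; numerator = 4(1) = 4; a_1 = (4)/(9/2) = 8/9
  n = 2: D(2) = 2(2 + 7/2) = 11; numerator = 4(8/9) - 2(1) = 14/9; a_2 = (14/9)/(11) = 14/99
  n = 3: D(3) = 3(3 + 7/2) = 39/2; numerator = 4(14/99) - 2(8/9) = -40/33; a_3 = (-40/33)/(39/2) = -80/1287

r = 3/2; a_0 = 1; a_1 = 8/9; a_2 = 14/99; a_3 = -80/1287


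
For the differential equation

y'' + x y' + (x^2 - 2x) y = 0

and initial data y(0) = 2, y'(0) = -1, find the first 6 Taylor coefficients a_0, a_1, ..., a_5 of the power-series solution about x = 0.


Ansatz: y(x) = sum_{n>=0} a_n x^n, so y'(x) = sum_{n>=1} n a_n x^(n-1) and y''(x) = sum_{n>=2} n(n-1) a_n x^(n-2).
Substitute into P(x) y'' + Q(x) y' + R(x) y = 0 with P(x) = 1, Q(x) = x, R(x) = x^2 - 2x, and match powers of x.
Initial conditions: a_0 = 2, a_1 = -1.
Setting the coefficient of each power of x to zero and solving order by order (substituting the coefficients already found):
  x^0: 2 a_2 = 0  ->  a_2 = 0
  x^1: 6 a_3 + a_1 - 2 a_0 = 0  ->  6 a_3 = -a_1 + 2 a_0 = 5  ->  a_3 = 5/6
  x^2: 12 a_4 + 2 a_2 - 2 a_1 + a_0 = 0  ->  12 a_4 = -2 a_2 + 2 a_1 - a_0 = -4  ->  a_4 = -1/3
  x^3: 20 a_5 + 3 a_3 - 2 a_2 + a_1 = 0  ->  20 a_5 = -3 a_3 + 2 a_2 - a_1 = -3/2  ->  a_5 = -3/40
Truncated series: y(x) = 2 - x + (5/6) x^3 - (1/3) x^4 - (3/40) x^5 + O(x^6).

a_0 = 2; a_1 = -1; a_2 = 0; a_3 = 5/6; a_4 = -1/3; a_5 = -3/40


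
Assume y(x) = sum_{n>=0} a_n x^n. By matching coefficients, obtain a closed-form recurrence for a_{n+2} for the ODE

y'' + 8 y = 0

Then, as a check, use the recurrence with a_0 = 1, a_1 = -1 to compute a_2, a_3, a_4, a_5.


Substitute y = sum_n a_n x^n into y'' + (const) y = 0.
y''(x) = sum_{n>=0} (n+2)(n+1) a_{n+2} x^n.
The ODE becomes sum_n [(n+2)(n+1) a_{n+2} + 8 a_n] x^n = 0.
Setting each coefficient to zero gives the recurrence:
  (n+2)(n+1) a_{n+2} + 8 a_n = 0,
  a_{n+2} = -8 / ((n+1)(n+2)) a_n.

Check with a_0 = 1, a_1 = -1 (apply the recurrence for n = 0, 1, 2, 3): a_0 = 1, a_1 = -1, a_2 = -4, a_3 = 4/3, a_4 = 8/3, a_5 = -8/15.

a_{n+2} = -8/((n+1)(n+2)) * a_n; check: a_0 = 1, a_1 = -1, a_2 = -4, a_3 = 4/3, a_4 = 8/3, a_5 = -8/15


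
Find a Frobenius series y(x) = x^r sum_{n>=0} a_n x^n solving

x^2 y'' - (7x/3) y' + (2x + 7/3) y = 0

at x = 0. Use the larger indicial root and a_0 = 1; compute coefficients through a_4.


Write in Frobenius form y'' + (p(x)/x) y' + (q(x)/x^2) y = 0:
  p(x) = -7/3,  q(x) = 2x + 7/3.
Indicial equation: r(r-1) + (-7/3) r + (7/3) = 0 -> roots r_1 = 7/3, r_2 = 1.
Take r = r_1 = 7/3. Let y(x) = x^r sum_{n>=0} a_n x^n with a_0 = 1.
Substitute y = x^r sum a_n x^n and match x^{r+n}. The recurrence is
  D(n) a_n + 2 a_{n-1} = 0,  where D(n) = (r+n)(r+n-1) + (-7/3)(r+n) + (7/3).
  a_n = -2 / D(n) * a_{n-1}.
Since the indicial polynomial factors as (r - r_1)(r - r_2), D(n) = (r_1 + n - r_1)(r_1 + n - r_2) = n(n + 4/3).
Evaluating step by step (a_0 = 1):
  n = 1: D(1) = 1(1 + 4/3) = 7/3; numerator = -2(1) = -2; a_1 = (-2)/(7/3) = -6/7
  n = 2: D(2) = 2(2 + 4/3) = 20/3; numerator = -2(-6/7) = 12/7; a_2 = (12/7)/(20/3) = 9/35
  n = 3: D(3) = 3(3 + 4/3) = 13; numerator = -2(9/35) = -18/35; a_3 = (-18/35)/(13) = -18/455
  n = 4: D(4) = 4(4 + 4/3) = 64/3; numerator = -2(-18/455) = 36/455; a_4 = (36/455)/(64/3) = 27/7280

r = 7/3; a_0 = 1; a_1 = -6/7; a_2 = 9/35; a_3 = -18/455; a_4 = 27/7280


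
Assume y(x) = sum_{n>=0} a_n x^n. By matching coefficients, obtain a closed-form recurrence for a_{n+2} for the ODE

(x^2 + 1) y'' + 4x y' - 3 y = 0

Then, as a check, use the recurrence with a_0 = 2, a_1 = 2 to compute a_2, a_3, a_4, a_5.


Substitute y = sum_n a_n x^n.
(1 + 1 x^2) y'' contributes (n+2)(n+1) a_{n+2} + n(n-1) a_n at x^n.
4 x y'(x) contributes 4 n a_n at x^n.
-3 y(x) contributes -3 a_n at x^n.
Matching x^n: (n+2)(n+1) a_{n+2} + (n(n-1) + 4 n - 3) a_n = 0.
Thus a_{n+2} = (-n(n-1) - 4 n + 3) / ((n+1)(n+2)) * a_n.

Check with a_0 = 2, a_1 = 2 (apply the recurrence for n = 0, 1, 2, 3): a_0 = 2, a_1 = 2, a_2 = 3, a_3 = -1/3, a_4 = -7/4, a_5 = 1/4.

a_(n+2) = (-n(n-1) - 4 n + 3) / ((n+1)(n+2)) * a_n; check: a_0 = 2, a_1 = 2, a_2 = 3, a_3 = -1/3, a_4 = -7/4, a_5 = 1/4


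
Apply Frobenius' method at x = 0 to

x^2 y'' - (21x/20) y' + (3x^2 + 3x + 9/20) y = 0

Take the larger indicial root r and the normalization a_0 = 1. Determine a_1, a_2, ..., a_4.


Write in Frobenius form y'' + (p(x)/x) y' + (q(x)/x^2) y = 0:
  p(x) = -21/20,  q(x) = 3x^2 + 3x + 9/20.
Indicial equation: r(r-1) + (-21/20) r + (9/20) = 0 -> roots r_1 = 9/5, r_2 = 1/4.
Take r = r_1 = 9/5. Let y(x) = x^r sum_{n>=0} a_n x^n with a_0 = 1.
Substitute y = x^r sum a_n x^n and match x^{r+n}. The recurrence is
  D(n) a_n + 3 a_{n-1} + 3 a_{n-2} = 0,  where D(n) = (r+n)(r+n-1) + (-21/20)(r+n) + (9/20).
  a_n = [-3 a_{n-1} - 3 a_{n-2}] / D(n).
Since the indicial polynomial factors as (r - r_1)(r - r_2), D(n) = (r_1 + n - r_1)(r_1 + n - r_2) = n(n + 31/20).
Evaluating step by step (a_0 = 1):
  n = 1: D(1) = 1(1 + 31/20) = 51/20; numerator = -3(1) = -3; a_1 = (-3)/(51/20) = -20/17
  n = 2: D(2) = 2(2 + 31/20) = 71/10; numerator = -3(-20/17) - 3(1) = 9/17; a_2 = (9/17)/(71/10) = 90/1207
  n = 3: D(3) = 3(3 + 31/20) = 273/20; numerator = -3(90/1207) - 3(-20/17) = 3990/1207; a_3 = (3990/1207)/(273/20) = 3800/15691
  n = 4: D(4) = 4(4 + 31/20) = 111/5; numerator = -3(3800/15691) - 3(90/1207) = -210/221; a_4 = (-210/221)/(111/5) = -350/8177

r = 9/5; a_0 = 1; a_1 = -20/17; a_2 = 90/1207; a_3 = 3800/15691; a_4 = -350/8177


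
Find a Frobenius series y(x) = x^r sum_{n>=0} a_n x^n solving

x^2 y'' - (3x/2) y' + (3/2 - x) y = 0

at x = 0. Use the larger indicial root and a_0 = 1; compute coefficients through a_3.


Write in Frobenius form y'' + (p(x)/x) y' + (q(x)/x^2) y = 0:
  p(x) = -3/2,  q(x) = 3/2 - x.
Indicial equation: r(r-1) + (-3/2) r + (3/2) = 0 -> roots r_1 = 3/2, r_2 = 1.
Take r = r_1 = 3/2. Let y(x) = x^r sum_{n>=0} a_n x^n with a_0 = 1.
Substitute y = x^r sum a_n x^n and match x^{r+n}. The recurrence is
  D(n) a_n - 1 a_{n-1} = 0,  where D(n) = (r+n)(r+n-1) + (-3/2)(r+n) + (3/2).
  a_n = 1 / D(n) * a_{n-1}.
Since the indicial polynomial factors as (r - r_1)(r - r_2), D(n) = (r_1 + n - r_1)(r_1 + n - r_2) = n(n + 1/2).
Evaluating step by step (a_0 = 1):
  n = 1: D(1) = 1(1 + 1/2) = 3/2; numerator = 1(1) = 1; a_1 = (1)/(3/2) = 2/3
  n = 2: D(2) = 2(2 + 1/2) = 5; numerator = 1(2/3) = 2/3; a_2 = (2/3)/(5) = 2/15
  n = 3: D(3) = 3(3 + 1/2) = 21/2; numerator = 1(2/15) = 2/15; a_3 = (2/15)/(21/2) = 4/315

r = 3/2; a_0 = 1; a_1 = 2/3; a_2 = 2/15; a_3 = 4/315


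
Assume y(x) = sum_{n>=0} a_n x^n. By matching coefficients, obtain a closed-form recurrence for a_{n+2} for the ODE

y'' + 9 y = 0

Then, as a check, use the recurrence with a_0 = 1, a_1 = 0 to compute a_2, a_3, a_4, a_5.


Substitute y = sum_n a_n x^n into y'' + (const) y = 0.
y''(x) = sum_{n>=0} (n+2)(n+1) a_{n+2} x^n.
The ODE becomes sum_n [(n+2)(n+1) a_{n+2} + 9 a_n] x^n = 0.
Setting each coefficient to zero gives the recurrence:
  (n+2)(n+1) a_{n+2} + 9 a_n = 0,
  a_{n+2} = -9 / ((n+1)(n+2)) a_n.

Check with a_0 = 1, a_1 = 0 (apply the recurrence for n = 0, 1, 2, 3): a_0 = 1, a_1 = 0, a_2 = -9/2, a_3 = 0, a_4 = 27/8, a_5 = 0.

a_{n+2} = -9/((n+1)(n+2)) * a_n; check: a_0 = 1, a_1 = 0, a_2 = -9/2, a_3 = 0, a_4 = 27/8, a_5 = 0


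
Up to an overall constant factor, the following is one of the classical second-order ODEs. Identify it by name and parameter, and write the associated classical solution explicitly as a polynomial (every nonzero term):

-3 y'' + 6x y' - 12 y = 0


All three coefficients share the factor -3; dividing through by -3 gives  y'' - 2x y' + 4 y = 0.
This matches the Hermite equation y'' - 2x y' + 2n y = 0 with 2n = 4, so n = 2; the polynomial solution is H_2(x).
With y = sum_k a_k x^k, matching x^k gives (k+2)(k+1) a_{k+2} = 2(k - n) a_k = 2(k - 2) a_k. The right side vanishes at k = 2, so the series with the parity of 2 terminates at degree 2.
Standard normalization: leading coefficient of H_n is 2^n, so a_2 = 2^2 = 4. Work downward with a_k = (k+1)(k+2) a_{k+2} / (2(k - n)):
  a_0 = (1)(2)(4) / (2(0 - 2)) = 8/(-4) = -2
Hence H_2(x) = 4 x^2 - 2.

H_2(x); series = 4 x^2 - 2


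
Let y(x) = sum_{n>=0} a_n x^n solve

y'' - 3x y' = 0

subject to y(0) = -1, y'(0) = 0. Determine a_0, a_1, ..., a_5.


Ansatz: y(x) = sum_{n>=0} a_n x^n, so y'(x) = sum_{n>=1} n a_n x^(n-1) and y''(x) = sum_{n>=2} n(n-1) a_n x^(n-2).
Substitute into P(x) y'' + Q(x) y' + R(x) y = 0 with P(x) = 1, Q(x) = -3x, R(x) = 0, and match powers of x.
Initial conditions: a_0 = -1, a_1 = 0.
Setting the coefficient of each power of x to zero and solving order by order (substituting the coefficients already found):
  x^0: 2 a_2 = 0  ->  a_2 = 0
  x^1: 6 a_3 - 3 a_1 = 0  ->  6 a_3 = 3 a_1 = 0  ->  a_3 = 0
  x^2: 12 a_4 - 6 a_2 = 0  ->  12 a_4 = 6 a_2 = 0  ->  a_4 = 0
  x^3: 20 a_5 - 9 a_3 = 0  ->  20 a_5 = 9 a_3 = 0  ->  a_5 = 0
Truncated series: y(x) = -1 + O(x^6).

a_0 = -1; a_1 = 0; a_2 = 0; a_3 = 0; a_4 = 0; a_5 = 0


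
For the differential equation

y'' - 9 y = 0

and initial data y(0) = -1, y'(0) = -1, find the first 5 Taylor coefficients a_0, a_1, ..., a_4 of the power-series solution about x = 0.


Ansatz: y(x) = sum_{n>=0} a_n x^n, so y'(x) = sum_{n>=1} n a_n x^(n-1) and y''(x) = sum_{n>=2} n(n-1) a_n x^(n-2).
Substitute into P(x) y'' + Q(x) y' + R(x) y = 0 with P(x) = 1, Q(x) = 0, R(x) = -9, and match powers of x.
Initial conditions: a_0 = -1, a_1 = -1.
Setting the coefficient of each power of x to zero and solving order by order (substituting the coefficients already found):
  x^0: 2 a_2 - 9 a_0 = 0  ->  2 a_2 = 9 a_0 = -9  ->  a_2 = -9/2
  x^1: 6 a_3 - 9 a_1 = 0  ->  6 a_3 = 9 a_1 = -9  ->  a_3 = -3/2
  x^2: 12 a_4 - 9 a_2 = 0  ->  12 a_4 = 9 a_2 = -81/2  ->  a_4 = -27/8
Truncated series: y(x) = -1 - x - (9/2) x^2 - (3/2) x^3 - (27/8) x^4 + O(x^5).

a_0 = -1; a_1 = -1; a_2 = -9/2; a_3 = -3/2; a_4 = -27/8


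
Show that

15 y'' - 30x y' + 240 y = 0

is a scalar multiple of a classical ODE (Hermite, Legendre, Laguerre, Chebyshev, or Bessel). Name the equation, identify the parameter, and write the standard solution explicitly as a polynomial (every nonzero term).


All three coefficients share the factor 15; dividing through by 15 gives  y'' - 2x y' + 16 y = 0.
This matches the Hermite equation y'' - 2x y' + 2n y = 0 with 2n = 16, so n = 8; the polynomial solution is H_8(x).
With y = sum_k a_k x^k, matching x^k gives (k+2)(k+1) a_{k+2} = 2(k - n) a_k = 2(k - 8) a_k. The right side vanishes at k = 8, so the series with the parity of 8 terminates at degree 8.
Standard normalization: leading coefficient of H_n is 2^n, so a_8 = 2^8 = 256. Work downward with a_k = (k+1)(k+2) a_{k+2} / (2(k - n)):
  a_6 = (7)(8)(256) / (2(6 - 8)) = 14336/(-4) = -3584
  a_4 = (5)(6)(-3584) / (2(4 - 8)) = -107520/(-8) = 13440
  a_2 = (3)(4)(13440) / (2(2 - 8)) = 161280/(-12) = -13440
  a_0 = (1)(2)(-13440) / (2(0 - 8)) = -26880/(-16) = 1680
Hence H_8(x) = 256 x^8 - 3584 x^6 + 13440 x^4 - 13440 x^2 + 1680.

H_8(x); series = 256 x^8 - 3584 x^6 + 13440 x^4 - 13440 x^2 + 1680
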